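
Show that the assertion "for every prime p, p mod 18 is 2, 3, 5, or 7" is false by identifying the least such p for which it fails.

p = 2: 2 mod 18 = 2.
p = 3: 3 mod 18 = 3.
p = 5: 5 mod 18 = 5.
p = 7: 7 mod 18 = 7.
p = 11: 11 mod 18 = 11 — not in {2, 3, 5, 7}.
So p = 11 is the smallest counterexample.

p = 11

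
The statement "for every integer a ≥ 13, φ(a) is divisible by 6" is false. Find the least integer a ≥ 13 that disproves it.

Check each integer a ≥ 13 in order until φ(a) is not divisible by 6.
a = 13: φ(13) = 12; 12 mod 6 = 0.
a = 14: φ(14) = 6; 6 mod 6 = 0.
a = 15: φ(15) = 8; 8 mod 6 = 2.
Hence a = 15 is a counterexample.

a = 15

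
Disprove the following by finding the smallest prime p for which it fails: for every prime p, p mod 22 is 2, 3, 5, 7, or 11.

p = 13

We need the least prime p for which the claim fails.
The first 5 eligible values, up to p = 11, all satisfy the conclusion.
p = 13: 13 mod 22 = 13 — not in {2, 3, 5, 7, 11}.
So p = 13 is the smallest counterexample.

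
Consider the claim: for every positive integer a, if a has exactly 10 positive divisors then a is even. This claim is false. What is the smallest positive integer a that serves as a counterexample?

a = 405

We need the least positive integer a for which a has exactly 10 positive divisors but a is odd.
The first 9 eligible values, up to a = 368, all satisfy the conclusion.
a = 405: divisors of 405: 10 divisors; 405 is odd.
So a = 405 is the smallest counterexample.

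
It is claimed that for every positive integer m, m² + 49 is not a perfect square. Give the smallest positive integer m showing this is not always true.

Check each positive integer m in order until m² + 49 is a perfect square.
For m = 1, 2, 3, 4, …, 21, 22, 23 the conclusion holds.
m = 24: 24² + 49 = 625 = 25², a perfect square.
Hence m = 24 is a counterexample.

m = 24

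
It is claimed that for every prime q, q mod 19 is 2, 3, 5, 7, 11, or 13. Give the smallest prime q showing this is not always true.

q = 17

For q = 2, 3, 5, 7, 11, 13 the conclusion holds.
q = 17: 17 mod 19 = 17 — not in {2, 3, 5, 7, 11, 13}.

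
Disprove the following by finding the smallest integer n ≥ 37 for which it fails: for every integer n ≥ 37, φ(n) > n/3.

n = 42

Check each integer n ≥ 37 in order until the claim fails.
n = 37: φ(37) = 36 and 37/3 = 37/3, so φ(37) > 37/3.
n = 38: φ(38) = 18 and 38/3 = 38/3, so φ(38) > 38/3.
n = 39: φ(39) = 24 and 39/3 = 13, so φ(39) > 39/3.
n = 40: φ(40) = 16 and 40/3 = 40/3, so φ(40) > 40/3.
n = 41: φ(41) = 40 and 41/3 = 41/3, so φ(41) > 41/3.
n = 42: φ(42) = 12 and 42/3 = 14, so φ(42) ≤ 42/3.
So n = 42 is the smallest counterexample.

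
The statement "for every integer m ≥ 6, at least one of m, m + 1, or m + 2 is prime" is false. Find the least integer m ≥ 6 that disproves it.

m = 8

A counterexample is any integer m ≥ 6 such that m, m + 1, m + 2 are all composite; we check each in order.
m = 6: 7 is prime.
m = 7: 7 is prime.
m = 8: 8 = 2 × 4; 9 = 3 × 3; 10 = 2 × 5 — all composite.
So m = 8 is the smallest counterexample.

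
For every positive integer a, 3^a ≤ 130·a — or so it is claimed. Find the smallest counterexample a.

The first 6 eligible values, up to a = 6, all satisfy the conclusion.
a = 7: 3^a = 2187 and 130·a = 910, so 2187 > 910.
Hence a = 7 is a counterexample.

a = 7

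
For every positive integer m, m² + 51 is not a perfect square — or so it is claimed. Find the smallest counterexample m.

m = 7

A counterexample is any positive integer m such that m² + 51 is a perfect square; we check each in order.
For m = 1, 2, 3, 4, 5, 6 the conclusion holds.
m = 7: 7² + 51 = 100 = 10², a perfect square.
So m = 7 is the smallest counterexample.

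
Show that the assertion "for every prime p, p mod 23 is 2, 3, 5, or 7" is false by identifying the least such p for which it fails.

Check each prime p in order until the claim fails.
The first 4 eligible values, up to p = 7, all satisfy the conclusion.
p = 11: 11 mod 23 = 11 — not in {2, 3, 5, 7}.
So p = 11 is the smallest counterexample.

p = 11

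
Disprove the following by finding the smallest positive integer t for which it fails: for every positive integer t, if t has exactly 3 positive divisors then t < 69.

We need the least positive integer t for which t has exactly 3 positive divisors but the claim fails.
The first 4 eligible values, up to t = 49, all satisfy the conclusion.
t = 121: τ(121) = 3; 121 ≥ 69.
So t = 121 is the smallest counterexample.

t = 121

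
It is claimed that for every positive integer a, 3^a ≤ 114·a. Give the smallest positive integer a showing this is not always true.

a = 6

A counterexample is any positive integer a such that 3^a > 114·a; we check each in order.
The first 5 eligible values, up to a = 5, all satisfy the conclusion.
a = 6: 3^a = 729 and 114·a = 684, so 729 > 684.
Thus a = 6 disproves the claim, and no smaller a works.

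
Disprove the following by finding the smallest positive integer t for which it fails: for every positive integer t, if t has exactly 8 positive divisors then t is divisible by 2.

A counterexample is any positive integer t such that t has exactly 8 positive divisors but t is not divisible by 2; we check each in order.
For t = 24, 30, 40, 42, …, 88, 102, 104 the conclusion holds.
t = 105: τ(105) = 8; 105 mod 2 = 1.

t = 105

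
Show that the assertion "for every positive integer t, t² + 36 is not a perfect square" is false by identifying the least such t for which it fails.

t = 8

Check each positive integer t in order until t² + 36 is a perfect square.
The first 7 eligible values, up to t = 7, all satisfy the conclusion.
t = 8: 8² + 36 = 100 = 10², a perfect square.
So t = 8 is the smallest counterexample.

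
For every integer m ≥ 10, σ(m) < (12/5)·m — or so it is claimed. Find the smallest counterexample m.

We need the least integer m ≥ 10 for which the claim fails.
The first 14 eligible values, up to m = 23, all satisfy the conclusion.
m = 24: σ(24) = 60; 60 ≥ 288/5.

m = 24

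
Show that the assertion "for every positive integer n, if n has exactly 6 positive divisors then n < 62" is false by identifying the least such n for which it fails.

The first 9 eligible values, up to n = 52, all satisfy the conclusion.
n = 63: τ(63) = 6; 63 ≥ 62.
Hence n = 63 is a counterexample.

n = 63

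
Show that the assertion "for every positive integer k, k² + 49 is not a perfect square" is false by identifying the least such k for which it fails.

The first 23 eligible values, up to k = 23, all satisfy the conclusion.
k = 24: 24² + 49 = 625 = 25², a perfect square.
Hence k = 24 is a counterexample.

k = 24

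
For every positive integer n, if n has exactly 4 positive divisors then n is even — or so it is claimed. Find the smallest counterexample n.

The first 4 eligible values, up to n = 14, all satisfy the conclusion.
n = 15: divisors of 15: 1, 3, 5, 15; 15 is odd.

n = 15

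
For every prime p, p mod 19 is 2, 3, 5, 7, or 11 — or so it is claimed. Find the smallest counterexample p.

For p = 2, 3, 5, 7, 11 the conclusion holds.
p = 13: 13 mod 19 = 13 — not in {2, 3, 5, 7, 11}.
So p = 13 is the smallest counterexample.

p = 13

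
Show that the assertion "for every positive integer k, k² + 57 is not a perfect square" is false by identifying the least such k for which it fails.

k = 8

A counterexample is any positive integer k such that k² + 57 is a perfect square; we check each in order.
The first 7 eligible values, up to k = 7, all satisfy the conclusion.
k = 8: 8² + 57 = 121 = 11², a perfect square.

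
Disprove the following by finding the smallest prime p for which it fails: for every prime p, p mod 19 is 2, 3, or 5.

p = 7

A counterexample is any prime p such that the claim fails; we check each in order.
p = 2: 2 mod 19 = 2.
p = 3: 3 mod 19 = 3.
p = 5: 5 mod 19 = 5.
p = 7: 7 mod 19 = 7 — not in {2, 3, 5}.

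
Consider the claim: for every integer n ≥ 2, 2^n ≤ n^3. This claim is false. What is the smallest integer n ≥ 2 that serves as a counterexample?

n = 10

A counterexample is any integer n ≥ 2 such that 2^n > n^3; we check each in order.
For n = 2, 3, 4, 5, 6, 7, 8, 9 the conclusion holds.
n = 10: 2^n = 1024 and n^3 = 1000, so 1024 > 1000.
So n = 10 is the smallest counterexample.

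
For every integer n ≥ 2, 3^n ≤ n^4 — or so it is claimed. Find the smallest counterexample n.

Check each integer n ≥ 2 in order until 3^n > n^4.
The first 6 eligible values, up to n = 7, all satisfy the conclusion.
n = 8: 3^n = 6561 and n^4 = 4096, so 6561 > 4096.
So n = 8 is the smallest counterexample.

n = 8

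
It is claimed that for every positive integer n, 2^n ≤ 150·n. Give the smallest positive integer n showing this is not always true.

n = 11

Check each positive integer n in order until 2^n > 150·n.
The first 10 eligible values, up to n = 10, all satisfy the conclusion.
n = 11: 2^n = 2048 and 150·n = 1650, so 2048 > 1650.
Hence n = 11 is a counterexample.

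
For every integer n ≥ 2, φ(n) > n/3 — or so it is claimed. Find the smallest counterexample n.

n = 6

We need the least integer n ≥ 2 for which the claim fails.
For n = 2, 3, 4, 5 the conclusion holds.
n = 6: φ(6) = 2 and 6/3 = 2, so φ(6) ≤ 6/3.
So n = 6 is the smallest counterexample.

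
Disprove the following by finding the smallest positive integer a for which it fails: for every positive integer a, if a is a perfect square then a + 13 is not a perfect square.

a = 36

A counterexample is any positive integer a such that a is a perfect square but a + 13 is a perfect square; we check each in order.
For a = 1, 4, 9, 16, 25 the conclusion holds.
a = 36: 36 = 6² and 36 + 13 = 49 = 7².
So a = 36 is the smallest counterexample.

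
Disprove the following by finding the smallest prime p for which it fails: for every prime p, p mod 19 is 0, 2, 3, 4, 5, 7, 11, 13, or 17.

Check each prime p in order until the claim fails.
The first 9 eligible values, up to p = 23, all satisfy the conclusion.
p = 29: 29 mod 19 = 10 — not in {0, 2, 3, 4, 5, 7, 11, 13, 17}.
So p = 29 is the smallest counterexample.

p = 29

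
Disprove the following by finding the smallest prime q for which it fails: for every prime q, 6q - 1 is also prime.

q = 11

Check each prime q in order until 6q - 1 is not prime.
q = 2: 6q - 1 = 11, prime.
q = 3: 6q - 1 = 17, prime.
q = 5: 6q - 1 = 29, prime.
q = 7: 6q - 1 = 41, prime.
q = 11: 6q - 1 = 65 = 5 × 13, not prime.
Hence q = 11 is a counterexample.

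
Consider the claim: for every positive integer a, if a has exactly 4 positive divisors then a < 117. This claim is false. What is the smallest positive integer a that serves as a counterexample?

We need the least positive integer a for which a has exactly 4 positive divisors but the claim fails.
The first 35 eligible values, up to a = 115, all satisfy the conclusion.
a = 118: τ(118) = 4; 118 ≥ 117.
Hence a = 118 is a counterexample.

a = 118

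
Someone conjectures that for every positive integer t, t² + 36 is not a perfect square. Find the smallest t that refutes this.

t = 8

A counterexample is any positive integer t such that t² + 36 is a perfect square; we check each in order.
The first 7 eligible values, up to t = 7, all satisfy the conclusion.
t = 8: 8² + 36 = 100 = 10², a perfect square.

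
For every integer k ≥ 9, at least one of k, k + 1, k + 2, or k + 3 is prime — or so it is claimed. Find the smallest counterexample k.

We need the least integer k ≥ 9 for which k, k + 1, k + 2, k + 3 are all composite.
The first 15 eligible values, up to k = 23, all satisfy the conclusion.
k = 24: 24 = 2 × 12; 25 = 5 × 5; 26 = 2 × 13; 27 = 3 × 9 — all composite.
Hence k = 24 is a counterexample.

k = 24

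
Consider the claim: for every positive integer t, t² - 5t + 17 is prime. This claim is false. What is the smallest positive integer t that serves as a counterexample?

t = 13

We need the least positive integer t for which t² - 5t + 17 is not prime.
The first 12 eligible values, up to t = 12, all satisfy the conclusion.
t = 13: t² - 5t + 17 = 121 = 11 × 11, composite.
Thus t = 13 disproves the claim, and no smaller t works.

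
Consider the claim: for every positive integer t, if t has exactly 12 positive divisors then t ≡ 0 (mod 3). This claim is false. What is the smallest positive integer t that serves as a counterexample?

t = 140

We need the least positive integer t for which t has exactly 12 positive divisors but the claim fails.
For t = 60, 72, 84, 90, 96, 108, 126, 132 the conclusion holds.
t = 140: τ(140) = 12; 140 ≡ 2 (mod 3).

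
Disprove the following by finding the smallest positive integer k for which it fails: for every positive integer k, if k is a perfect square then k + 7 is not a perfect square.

k = 9

Check each positive integer k in order until k is a perfect square but k + 7 is a perfect square.
For k = 1, 4 the conclusion holds.
k = 9: 9 = 3² and 9 + 7 = 16 = 4².
Thus k = 9 disproves the claim, and no smaller k works.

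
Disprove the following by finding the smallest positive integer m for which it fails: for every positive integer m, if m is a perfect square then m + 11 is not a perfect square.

m = 25

m = 1: 1 + 11 = 12, not a perfect square.
m = 4: 4 + 11 = 15, not a perfect square.
m = 9: 9 + 11 = 20, not a perfect square.
m = 16: 16 + 11 = 27, not a perfect square.
m = 25: 25 = 5² and 25 + 11 = 36 = 6².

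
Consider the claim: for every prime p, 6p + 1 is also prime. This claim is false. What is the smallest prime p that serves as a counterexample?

p = 19

The first 7 eligible values, up to p = 17, all satisfy the conclusion.
p = 19: 6p + 1 = 115 = 5 × 23, not prime.
So p = 19 is the smallest counterexample.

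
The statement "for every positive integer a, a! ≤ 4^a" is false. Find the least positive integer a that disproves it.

a = 9

We need the least positive integer a for which a! > 4^a.
a = 1: a! = 1 and 4^a = 4, so 1 ≤ 4.
a = 2: a! = 2 and 4^a = 16, so 2 ≤ 16.
a = 3: a! = 6 and 4^a = 64, so 6 ≤ 64.
a = 4: a! = 24 and 4^a = 256, so 24 ≤ 256.
a = 5: a! = 120 and 4^a = 1024, so 120 ≤ 1024.
a = 6: a! = 720 and 4^a = 4096, so 720 ≤ 4096.
a = 7: a! = 5040 and 4^a = 16384, so 5040 ≤ 16384.
a = 8: a! = 40320 and 4^a = 65536, so 40320 ≤ 65536.
a = 9: a! = 362880 and 4^a = 262144, so 362880 > 262144.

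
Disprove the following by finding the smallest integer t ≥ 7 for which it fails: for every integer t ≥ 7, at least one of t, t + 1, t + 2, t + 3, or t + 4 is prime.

We need the least integer t ≥ 7 for which t, t + 1, t + 2, t + 3, t + 4 are all composite.
For t = 7, 8, 9, 10, …, 21, 22, 23 the conclusion holds.
t = 24: 24 = 2 × 12; 25 = 5 × 5; 26 = 2 × 13; 27 = 3 × 9; 28 = 2 × 14 — all composite.

t = 24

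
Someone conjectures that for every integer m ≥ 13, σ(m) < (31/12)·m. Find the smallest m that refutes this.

A counterexample is any integer m ≥ 13 such that the claim fails; we check each in order.
For m = 13, 14, 15, 16, …, 45, 46, 47 the conclusion holds.
m = 48: σ(48) = 124; 124 ≥ 124.
So m = 48 is the smallest counterexample.

m = 48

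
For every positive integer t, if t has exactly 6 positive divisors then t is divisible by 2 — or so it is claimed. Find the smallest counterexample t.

We need the least positive integer t for which t has exactly 6 positive divisors but t is not divisible by 2.
For t = 12, 18, 20, 28, 32, 44 the conclusion holds.
t = 45: τ(45) = 6; 45 mod 2 = 1.

t = 45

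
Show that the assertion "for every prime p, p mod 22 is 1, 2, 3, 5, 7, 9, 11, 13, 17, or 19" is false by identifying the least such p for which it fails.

p = 37

For p = 2, 3, 5, 7, …, 23, 29, 31 the conclusion holds.
p = 37: 37 mod 22 = 15 — not in {1, 2, 3, 5, 7, 9, 11, 13, 17, 19}.
Hence p = 37 is a counterexample.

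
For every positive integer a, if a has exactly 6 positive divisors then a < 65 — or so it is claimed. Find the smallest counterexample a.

A counterexample is any positive integer a such that a has exactly 6 positive divisors but the claim fails; we check each in order.
The first 10 eligible values, up to a = 63, all satisfy the conclusion.
a = 68: τ(68) = 6; 68 ≥ 65.
So a = 68 is the smallest counterexample.

a = 68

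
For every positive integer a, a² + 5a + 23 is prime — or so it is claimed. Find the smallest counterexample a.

The first 13 eligible values, up to a = 13, all satisfy the conclusion.
a = 14: a² + 5a + 23 = 289 = 17 × 17, composite.
Hence a = 14 is a counterexample.

a = 14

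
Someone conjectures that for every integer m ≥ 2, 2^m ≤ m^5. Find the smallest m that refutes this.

m = 23

We need the least integer m ≥ 2 for which 2^m > m^5.
For m = 2, 3, 4, 5, …, 20, 21, 22 the conclusion holds.
m = 23: 2^m = 8388608 and m^5 = 6436343, so 8388608 > 6436343.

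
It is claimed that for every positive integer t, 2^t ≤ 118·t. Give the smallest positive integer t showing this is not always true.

t = 11

A counterexample is any positive integer t such that 2^t > 118·t; we check each in order.
For t = 1, 2, 3, 4, 5, 6, 7, 8, 9, 10 the conclusion holds.
t = 11: 2^t = 2048 and 118·t = 1298, so 2048 > 1298.
Thus t = 11 disproves the claim, and no smaller t works.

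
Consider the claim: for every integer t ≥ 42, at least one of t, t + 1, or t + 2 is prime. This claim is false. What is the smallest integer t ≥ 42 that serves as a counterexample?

t = 42: 43 is prime.
t = 43: 43 is prime.
t = 44: 44 = 2 × 22; 45 = 3 × 15; 46 = 2 × 23 — all composite.

t = 44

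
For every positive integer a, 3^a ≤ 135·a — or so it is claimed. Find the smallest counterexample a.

The first 6 eligible values, up to a = 6, all satisfy the conclusion.
a = 7: 3^a = 2187 and 135·a = 945, so 2187 > 945.
So a = 7 is the smallest counterexample.

a = 7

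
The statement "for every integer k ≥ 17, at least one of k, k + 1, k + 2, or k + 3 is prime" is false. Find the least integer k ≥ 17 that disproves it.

The first 7 eligible values, up to k = 23, all satisfy the conclusion.
k = 24: 24 = 2 × 12; 25 = 5 × 5; 26 = 2 × 13; 27 = 3 × 9 — all composite.

k = 24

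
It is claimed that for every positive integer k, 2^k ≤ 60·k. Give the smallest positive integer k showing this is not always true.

k = 10

For k = 1, 2, 3, 4, 5, 6, 7, 8, 9 the conclusion holds.
k = 10: 2^k = 1024 and 60·k = 600, so 1024 > 600.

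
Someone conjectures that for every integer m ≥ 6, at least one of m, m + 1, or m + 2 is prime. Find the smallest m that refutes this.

m = 6: 7 is prime.
m = 7: 7 is prime.
m = 8: 8 = 2 × 4; 9 = 3 × 3; 10 = 2 × 5 — all composite.
Hence m = 8 is a counterexample.

m = 8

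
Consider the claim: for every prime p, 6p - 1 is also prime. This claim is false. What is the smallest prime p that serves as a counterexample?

p = 11

Check each prime p in order until 6p - 1 is not prime.
p = 2: 6p - 1 = 11, prime.
p = 3: 6p - 1 = 17, prime.
p = 5: 6p - 1 = 29, prime.
p = 7: 6p - 1 = 41, prime.
p = 11: 6p - 1 = 65 = 5 × 13, not prime.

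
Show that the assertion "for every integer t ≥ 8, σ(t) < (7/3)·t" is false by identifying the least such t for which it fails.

t = 12

A counterexample is any integer t ≥ 8 such that the claim fails; we check each in order.
For t = 8, 9, 10, 11 the conclusion holds.
t = 12: σ(12) = 28; 28 ≥ 28.
So t = 12 is the smallest counterexample.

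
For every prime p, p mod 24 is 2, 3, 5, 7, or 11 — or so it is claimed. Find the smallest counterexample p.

A counterexample is any prime p such that the claim fails; we check each in order.
For p = 2, 3, 5, 7, 11 the conclusion holds.
p = 13: 13 mod 24 = 13 — not in {2, 3, 5, 7, 11}.

p = 13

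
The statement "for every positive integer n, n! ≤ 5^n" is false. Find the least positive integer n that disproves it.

Check each positive integer n in order until n! > 5^n.
For n = 1, 2, 3, 4, …, 9, 10, 11 the conclusion holds.
n = 12: n! = 479001600 and 5^n = 244140625, so 479001600 > 244140625.

n = 12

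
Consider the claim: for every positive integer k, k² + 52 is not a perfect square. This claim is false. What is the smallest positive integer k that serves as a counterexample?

For k = 1, 2, 3, 4, …, 9, 10, 11 the conclusion holds.
k = 12: 12² + 52 = 196 = 14², a perfect square.
Hence k = 12 is a counterexample.

k = 12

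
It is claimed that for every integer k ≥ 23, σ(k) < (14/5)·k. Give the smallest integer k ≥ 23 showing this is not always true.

Check each integer k ≥ 23 in order until the claim fails.
For k = 23, 24, 25, 26, …, 57, 58, 59 the conclusion holds.
k = 60: σ(60) = 168; 168 ≥ 168.
So k = 60 is the smallest counterexample.

k = 60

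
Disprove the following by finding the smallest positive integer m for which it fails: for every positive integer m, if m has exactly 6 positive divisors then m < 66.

A counterexample is any positive integer m such that m has exactly 6 positive divisors but the claim fails; we check each in order.
For m = 12, 18, 20, 28, 32, 44, 45, 50, 52, 63 the conclusion holds.
m = 68: τ(68) = 6; 68 ≥ 66.

m = 68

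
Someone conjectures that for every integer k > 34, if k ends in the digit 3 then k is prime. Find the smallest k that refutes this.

k = 63

Check each integer k > 34 in order until k ends in the digit 3 but k is not prime.
For k = 43, 53 the conclusion holds.
k = 63: 63 ends in 3; 63 = 3 × 21, composite.
Hence k = 63 is a counterexample.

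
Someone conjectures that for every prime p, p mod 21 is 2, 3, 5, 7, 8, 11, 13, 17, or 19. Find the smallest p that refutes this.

p = 31

Check each prime p in order until the claim fails.
The first 10 eligible values, up to p = 29, all satisfy the conclusion.
p = 31: 31 mod 21 = 10 — not in {2, 3, 5, 7, 8, 11, 13, 17, 19}.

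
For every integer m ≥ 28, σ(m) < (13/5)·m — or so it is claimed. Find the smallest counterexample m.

m = 60

We need the least integer m ≥ 28 for which the claim fails.
For m = 28, 29, 30, 31, …, 57, 58, 59 the conclusion holds.
m = 60: σ(60) = 168; 168 ≥ 156.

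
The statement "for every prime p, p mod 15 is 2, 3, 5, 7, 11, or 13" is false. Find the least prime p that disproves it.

We need the least prime p for which the claim fails.
The first 7 eligible values, up to p = 17, all satisfy the conclusion.
p = 19: 19 mod 15 = 4 — not in {2, 3, 5, 7, 11, 13}.

p = 19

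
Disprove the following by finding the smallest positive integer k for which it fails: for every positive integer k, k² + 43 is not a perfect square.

k = 21

Check each positive integer k in order until k² + 43 is a perfect square.
The first 20 eligible values, up to k = 20, all satisfy the conclusion.
k = 21: 21² + 43 = 484 = 22², a perfect square.
Hence k = 21 is a counterexample.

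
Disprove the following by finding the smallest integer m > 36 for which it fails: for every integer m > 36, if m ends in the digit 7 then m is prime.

m = 57

For m = 37, 47 the conclusion holds.
m = 57: 57 ends in 7; 57 = 3 × 19, composite.
So m = 57 is the smallest counterexample.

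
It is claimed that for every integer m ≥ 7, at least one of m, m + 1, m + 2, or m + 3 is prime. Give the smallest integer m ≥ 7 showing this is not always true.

m = 24

A counterexample is any integer m ≥ 7 such that m, m + 1, m + 2, m + 3 are all composite; we check each in order.
For m = 7, 8, 9, 10, …, 21, 22, 23 the conclusion holds.
m = 24: 24 = 2 × 12; 25 = 5 × 5; 26 = 2 × 13; 27 = 3 × 9 — all composite.
Hence m = 24 is a counterexample.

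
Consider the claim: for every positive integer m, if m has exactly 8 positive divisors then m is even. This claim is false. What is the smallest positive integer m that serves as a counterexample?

m = 105

A counterexample is any positive integer m such that m has exactly 8 positive divisors but m is odd; we check each in order.
For m = 24, 30, 40, 42, …, 88, 102, 104 the conclusion holds.
m = 105: divisors of 105: 1, 3, 5, 7, 15, 21, 35, 105; 105 is odd.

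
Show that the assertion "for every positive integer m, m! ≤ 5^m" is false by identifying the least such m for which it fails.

m = 12

A counterexample is any positive integer m such that m! > 5^m; we check each in order.
The first 11 eligible values, up to m = 11, all satisfy the conclusion.
m = 12: m! = 479001600 and 5^m = 244140625, so 479001600 > 244140625.
Hence m = 12 is a counterexample.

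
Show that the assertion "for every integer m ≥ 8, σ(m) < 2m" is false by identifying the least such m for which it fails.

We need the least integer m ≥ 8 for which the claim fails.
m = 8: σ(8) = 15; 15 < 16.
m = 9: σ(9) = 13; 13 < 18.
m = 10: σ(10) = 18; 18 < 20.
m = 11: σ(11) = 12; 12 < 22.
m = 12: σ(12) = 28; 28 ≥ 24.
Thus m = 12 disproves the claim, and no smaller m works.

m = 12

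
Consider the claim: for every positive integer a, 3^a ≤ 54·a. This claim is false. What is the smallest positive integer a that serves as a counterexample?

Check each positive integer a in order until 3^a > 54·a.
a = 1: 3^a = 3 and 54·a = 54, so 3 ≤ 54.
a = 2: 3^a = 9 and 54·a = 108, so 9 ≤ 108.
a = 3: 3^a = 27 and 54·a = 162, so 27 ≤ 162.
a = 4: 3^a = 81 and 54·a = 216, so 81 ≤ 216.
a = 5: 3^a = 243 and 54·a = 270, so 243 ≤ 270.
a = 6: 3^a = 729 and 54·a = 324, so 729 > 324.
Thus a = 6 disproves the claim, and no smaller a works.

a = 6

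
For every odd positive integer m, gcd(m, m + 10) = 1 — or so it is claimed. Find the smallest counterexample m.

For m = 1, 3 the conclusion holds.
m = 5: gcd(5, 15) = 5.
Thus m = 5 disproves the claim, and no smaller m works.

m = 5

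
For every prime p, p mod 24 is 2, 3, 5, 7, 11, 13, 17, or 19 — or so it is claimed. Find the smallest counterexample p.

p = 23

We need the least prime p for which the claim fails.
The first 8 eligible values, up to p = 19, all satisfy the conclusion.
p = 23: 23 mod 24 = 23 — not in {2, 3, 5, 7, 11, 13, 17, 19}.
Hence p = 23 is a counterexample.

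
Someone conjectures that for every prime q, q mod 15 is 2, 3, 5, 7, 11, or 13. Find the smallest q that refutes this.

Check each prime q in order until the claim fails.
For q = 2, 3, 5, 7, 11, 13, 17 the conclusion holds.
q = 19: 19 mod 15 = 4 — not in {2, 3, 5, 7, 11, 13}.

q = 19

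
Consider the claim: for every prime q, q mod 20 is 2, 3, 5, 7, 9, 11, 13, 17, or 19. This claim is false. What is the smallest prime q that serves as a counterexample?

Check each prime q in order until the claim fails.
For q = 2, 3, 5, 7, …, 29, 31, 37 the conclusion holds.
q = 41: 41 mod 20 = 1 — not in {2, 3, 5, 7, 9, 11, 13, 17, 19}.

q = 41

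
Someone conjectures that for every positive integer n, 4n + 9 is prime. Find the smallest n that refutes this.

For n = 1, 2 the conclusion holds.
n = 3: 4n + 9 = 21 = 3 × 7, composite.
Thus n = 3 disproves the claim, and no smaller n works.

n = 3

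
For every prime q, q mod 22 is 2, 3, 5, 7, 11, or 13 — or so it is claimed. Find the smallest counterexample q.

q = 17

A counterexample is any prime q such that the claim fails; we check each in order.
The first 6 eligible values, up to q = 13, all satisfy the conclusion.
q = 17: 17 mod 22 = 17 — not in {2, 3, 5, 7, 11, 13}.
Thus q = 17 disproves the claim, and no smaller q works.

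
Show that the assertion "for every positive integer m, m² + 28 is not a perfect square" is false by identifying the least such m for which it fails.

m = 6

For m = 1, 2, 3, 4, 5 the conclusion holds.
m = 6: 6² + 28 = 64 = 8², a perfect square.
Hence m = 6 is a counterexample.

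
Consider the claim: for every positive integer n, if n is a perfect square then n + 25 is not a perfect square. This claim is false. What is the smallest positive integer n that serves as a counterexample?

The first 11 eligible values, up to n = 121, all satisfy the conclusion.
n = 144: 144 = 12² and 144 + 25 = 169 = 13².

n = 144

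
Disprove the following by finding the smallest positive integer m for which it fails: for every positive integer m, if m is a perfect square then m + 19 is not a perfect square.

A counterexample is any positive integer m such that m is a perfect square but m + 19 is a perfect square; we check each in order.
m = 1: 1 + 19 = 20, not a perfect square.
m = 4: 4 + 19 = 23, not a perfect square.
m = 9: 9 + 19 = 28, not a perfect square.
m = 16: 16 + 19 = 35, not a perfect square.
m = 25: 25 + 19 = 44, not a perfect square.
m = 36: 36 + 19 = 55, not a perfect square.
m = 49: 49 + 19 = 68, not a perfect square.
m = 64: 64 + 19 = 83, not a perfect square.
m = 81: 81 = 9² and 81 + 19 = 100 = 10².

m = 81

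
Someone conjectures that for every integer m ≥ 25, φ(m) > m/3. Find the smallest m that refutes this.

m = 30

The first 5 eligible values, up to m = 29, all satisfy the conclusion.
m = 30: φ(30) = 8 and 30/3 = 10, so φ(30) ≤ 30/3.
So m = 30 is the smallest counterexample.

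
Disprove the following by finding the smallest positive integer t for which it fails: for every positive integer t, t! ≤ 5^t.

We need the least positive integer t for which t! > 5^t.
The first 11 eligible values, up to t = 11, all satisfy the conclusion.
t = 12: t! = 479001600 and 5^t = 244140625, so 479001600 > 244140625.
Thus t = 12 disproves the claim, and no smaller t works.

t = 12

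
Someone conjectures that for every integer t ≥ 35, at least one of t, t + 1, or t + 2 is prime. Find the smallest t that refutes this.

Check each integer t ≥ 35 in order until t, t + 1, t + 2 are all composite.
t = 35: 37 is prime.
t = 36: 37 is prime.
t = 37: 37 is prime.
t = 38: 38 = 2 × 19; 39 = 3 × 13; 40 = 2 × 20 — all composite.
So t = 38 is the smallest counterexample.

t = 38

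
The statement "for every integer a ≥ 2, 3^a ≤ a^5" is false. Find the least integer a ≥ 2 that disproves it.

a = 11

A counterexample is any integer a ≥ 2 such that 3^a > a^5; we check each in order.
The first 9 eligible values, up to a = 10, all satisfy the conclusion.
a = 11: 3^a = 177147 and a^5 = 161051, so 177147 > 161051.
So a = 11 is the smallest counterexample.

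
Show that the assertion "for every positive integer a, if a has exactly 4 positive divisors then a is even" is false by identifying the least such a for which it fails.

Check each positive integer a in order until a has exactly 4 positive divisors but a is odd.
For a = 6, 8, 10, 14 the conclusion holds.
a = 15: divisors of 15: 1, 3, 5, 15; 15 is odd.
Thus a = 15 disproves the claim, and no smaller a works.

a = 15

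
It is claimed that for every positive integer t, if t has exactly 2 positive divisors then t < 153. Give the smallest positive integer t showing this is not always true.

t = 157

For t = 2, 3, 5, 7, …, 139, 149, 151 the conclusion holds.
t = 157: τ(157) = 2; 157 ≥ 153.
Hence t = 157 is a counterexample.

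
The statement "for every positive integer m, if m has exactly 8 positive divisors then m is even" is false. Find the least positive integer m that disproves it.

m = 105

We need the least positive integer m for which m has exactly 8 positive divisors but m is odd.
For m = 24, 30, 40, 42, …, 88, 102, 104 the conclusion holds.
m = 105: divisors of 105: 1, 3, 5, 7, 15, 21, 35, 105; 105 is odd.
Thus m = 105 disproves the claim, and no smaller m works.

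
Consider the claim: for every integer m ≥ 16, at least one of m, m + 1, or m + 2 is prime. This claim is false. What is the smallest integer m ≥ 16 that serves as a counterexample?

m = 20

A counterexample is any integer m ≥ 16 such that m, m + 1, m + 2 are all composite; we check each in order.
m = 16: 17 is prime.
m = 17: 17 is prime.
m = 18: 19 is prime.
m = 19: 19 is prime.
m = 20: 20 = 2 × 10; 21 = 3 × 7; 22 = 2 × 11 — all composite.
So m = 20 is the smallest counterexample.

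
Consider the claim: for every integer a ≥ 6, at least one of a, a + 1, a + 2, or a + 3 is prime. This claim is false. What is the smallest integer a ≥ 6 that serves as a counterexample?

a = 24

A counterexample is any integer a ≥ 6 such that a, a + 1, a + 2, a + 3 are all composite; we check each in order.
The first 18 eligible values, up to a = 23, all satisfy the conclusion.
a = 24: 24 = 2 × 12; 25 = 5 × 5; 26 = 2 × 13; 27 = 3 × 9 — all composite.
So a = 24 is the smallest counterexample.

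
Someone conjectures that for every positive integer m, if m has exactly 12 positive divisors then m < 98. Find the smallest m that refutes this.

m = 108

m = 60: τ(60) = 12; 60 < 98.
m = 72: τ(72) = 12; 72 < 98.
m = 84: τ(84) = 12; 84 < 98.
m = 90: τ(90) = 12; 90 < 98.
m = 96: τ(96) = 12; 96 < 98.
m = 108: τ(108) = 12; 108 ≥ 98.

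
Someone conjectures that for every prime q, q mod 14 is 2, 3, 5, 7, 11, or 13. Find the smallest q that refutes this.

q = 23

We need the least prime q for which the claim fails.
For q = 2, 3, 5, 7, 11, 13, 17, 19 the conclusion holds.
q = 23: 23 mod 14 = 9 — not in {2, 3, 5, 7, 11, 13}.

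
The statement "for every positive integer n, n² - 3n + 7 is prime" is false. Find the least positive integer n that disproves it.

n = 6

A counterexample is any positive integer n such that n² - 3n + 7 is not prime; we check each in order.
n = 1: n² - 3n + 7 = 5, prime.
n = 2: n² - 3n + 7 = 5, prime.
n = 3: n² - 3n + 7 = 7, prime.
n = 4: n² - 3n + 7 = 11, prime.
n = 5: n² - 3n + 7 = 17, prime.
n = 6: n² - 3n + 7 = 25 = 5 × 5, composite.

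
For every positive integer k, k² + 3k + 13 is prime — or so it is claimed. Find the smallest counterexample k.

Check each positive integer k in order until k² + 3k + 13 is not prime.
k = 1: k² + 3k + 13 = 17, prime.
k = 2: k² + 3k + 13 = 23, prime.
k = 3: k² + 3k + 13 = 31, prime.
k = 4: k² + 3k + 13 = 41, prime.
k = 5: k² + 3k + 13 = 53, prime.
k = 6: k² + 3k + 13 = 67, prime.
k = 7: k² + 3k + 13 = 83, prime.
k = 8: k² + 3k + 13 = 101, prime.
k = 9: k² + 3k + 13 = 121 = 11 × 11, composite.

k = 9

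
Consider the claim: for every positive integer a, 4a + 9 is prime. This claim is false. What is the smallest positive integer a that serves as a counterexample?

A counterexample is any positive integer a such that 4a + 9 is not prime; we check each in order.
a = 1: 4a + 9 = 13, prime.
a = 2: 4a + 9 = 17, prime.
a = 3: 4a + 9 = 21 = 3 × 7, composite.
Hence a = 3 is a counterexample.

a = 3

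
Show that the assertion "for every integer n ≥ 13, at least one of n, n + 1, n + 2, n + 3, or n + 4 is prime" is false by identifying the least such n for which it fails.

n = 24

A counterexample is any integer n ≥ 13 such that n, n + 1, n + 2, n + 3, n + 4 are all composite; we check each in order.
For n = 13, 14, 15, 16, …, 21, 22, 23 the conclusion holds.
n = 24: 24 = 2 × 12; 25 = 5 × 5; 26 = 2 × 13; 27 = 3 × 9; 28 = 2 × 14 — all composite.
Thus n = 24 disproves the claim, and no smaller n works.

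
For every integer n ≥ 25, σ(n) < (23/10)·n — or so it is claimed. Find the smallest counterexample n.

We need the least integer n ≥ 25 for which the claim fails.
The first 5 eligible values, up to n = 29, all satisfy the conclusion.
n = 30: σ(30) = 72; 72 ≥ 69.
So n = 30 is the smallest counterexample.

n = 30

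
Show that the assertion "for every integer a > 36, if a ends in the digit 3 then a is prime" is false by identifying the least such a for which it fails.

a = 63

A counterexample is any integer a > 36 such that a ends in the digit 3 but a is not prime; we check each in order.
For a = 43, 53 the conclusion holds.
a = 63: 63 ends in 3; 63 = 3 × 21, composite.
Thus a = 63 disproves the claim, and no smaller a works.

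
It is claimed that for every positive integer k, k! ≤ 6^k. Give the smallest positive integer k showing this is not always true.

k = 14

The first 13 eligible values, up to k = 13, all satisfy the conclusion.
k = 14: k! = 87178291200 and 6^k = 78364164096, so 87178291200 > 78364164096.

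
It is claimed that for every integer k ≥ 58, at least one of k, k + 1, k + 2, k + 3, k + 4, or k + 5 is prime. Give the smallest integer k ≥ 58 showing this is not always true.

k = 90

Check each integer k ≥ 58 in order until k, k + 1, k + 2, k + 3, k + 4, k + 5 are all composite.
For k = 58, 59, 60, 61, …, 87, 88, 89 the conclusion holds.
k = 90: 90 = 2 × 45; 91 = 7 × 13; 92 = 2 × 46; 93 = 3 × 31; 94 = 2 × 47; 95 = 5 × 19 — all composite.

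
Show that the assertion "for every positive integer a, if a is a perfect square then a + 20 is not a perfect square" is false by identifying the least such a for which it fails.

A counterexample is any positive integer a such that a is a perfect square but a + 20 is a perfect square; we check each in order.
For a = 1, 4, 9 the conclusion holds.
a = 16: 16 = 4² and 16 + 20 = 36 = 6².

a = 16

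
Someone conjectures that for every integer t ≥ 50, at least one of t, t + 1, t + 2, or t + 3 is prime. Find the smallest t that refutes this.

A counterexample is any integer t ≥ 50 such that t, t + 1, t + 2, t + 3 are all composite; we check each in order.
t = 50: 53 is prime.
t = 51: 53 is prime.
t = 52: 53 is prime.
t = 53: 53 is prime.
t = 54: 54 = 2 × 27; 55 = 5 × 11; 56 = 2 × 28; 57 = 3 × 19 — all composite.
So t = 54 is the smallest counterexample.

t = 54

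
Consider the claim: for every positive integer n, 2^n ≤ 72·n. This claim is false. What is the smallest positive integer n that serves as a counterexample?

For n = 1, 2, 3, 4, 5, 6, 7, 8, 9 the conclusion holds.
n = 10: 2^n = 1024 and 72·n = 720, so 1024 > 720.

n = 10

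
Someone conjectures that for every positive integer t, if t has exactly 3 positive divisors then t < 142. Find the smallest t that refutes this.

We need the least positive integer t for which t has exactly 3 positive divisors but the claim fails.
t = 4: τ(4) = 3; 4 < 142.
t = 9: τ(9) = 3; 9 < 142.
t = 25: τ(25) = 3; 25 < 142.
t = 49: τ(49) = 3; 49 < 142.
t = 121: τ(121) = 3; 121 < 142.
t = 169: τ(169) = 3; 169 ≥ 142.

t = 169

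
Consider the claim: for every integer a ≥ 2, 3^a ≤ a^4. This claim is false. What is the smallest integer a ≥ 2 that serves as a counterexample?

a = 8

Check each integer a ≥ 2 in order until 3^a > a^4.
The first 6 eligible values, up to a = 7, all satisfy the conclusion.
a = 8: 3^a = 6561 and a^4 = 4096, so 6561 > 4096.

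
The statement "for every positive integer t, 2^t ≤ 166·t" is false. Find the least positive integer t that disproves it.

The first 10 eligible values, up to t = 10, all satisfy the conclusion.
t = 11: 2^t = 2048 and 166·t = 1826, so 2048 > 1826.
Thus t = 11 disproves the claim, and no smaller t works.

t = 11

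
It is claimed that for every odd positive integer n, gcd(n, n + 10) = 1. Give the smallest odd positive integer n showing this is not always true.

A counterexample is any odd positive integer n such that gcd(n, n + 10) > 1; we check each in order.
n = 1: gcd(1, 11) = 1.
n = 3: gcd(3, 13) = 1.
n = 5: gcd(5, 15) = 5.
Thus n = 5 disproves the claim, and no smaller n works.

n = 5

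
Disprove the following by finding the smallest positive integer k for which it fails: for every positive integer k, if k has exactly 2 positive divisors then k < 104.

k = 107

Check each positive integer k in order until k has exactly 2 positive divisors but the claim fails.
For k = 2, 3, 5, 7, …, 97, 101, 103 the conclusion holds.
k = 107: τ(107) = 2; 107 ≥ 104.
Hence k = 107 is a counterexample.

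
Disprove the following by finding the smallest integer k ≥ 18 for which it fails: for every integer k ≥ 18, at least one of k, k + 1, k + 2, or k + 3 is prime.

k = 24

A counterexample is any integer k ≥ 18 such that k, k + 1, k + 2, k + 3 are all composite; we check each in order.
The first 6 eligible values, up to k = 23, all satisfy the conclusion.
k = 24: 24 = 2 × 12; 25 = 5 × 5; 26 = 2 × 13; 27 = 3 × 9 — all composite.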